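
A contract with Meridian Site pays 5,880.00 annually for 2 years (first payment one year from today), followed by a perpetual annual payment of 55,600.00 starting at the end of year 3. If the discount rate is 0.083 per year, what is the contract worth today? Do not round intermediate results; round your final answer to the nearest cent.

PV of 2-year annuity: 5,880.00 × [1 − (1+0.083)^−2] / 0.083 = 10442.62501
Perpetuity value at year 2: 55,600.00 / 0.083 = 669879.51807
PV of perpetuity: 669879.51807 / (1+0.083)^2 = 571136.32925
Total PV = 10442.62501 + 571136.32925 = 581578.95425

581578.95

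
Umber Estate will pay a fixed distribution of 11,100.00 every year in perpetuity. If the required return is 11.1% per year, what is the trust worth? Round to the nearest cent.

100000.00

Level perpetuity: PV = C / r = 11,100.00 / 0.111 = 100,000.00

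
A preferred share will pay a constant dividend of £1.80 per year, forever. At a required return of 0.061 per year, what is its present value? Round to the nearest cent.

Level perpetuity: PV = C / r = £1.80 / 0.061 = £29.51

£29.51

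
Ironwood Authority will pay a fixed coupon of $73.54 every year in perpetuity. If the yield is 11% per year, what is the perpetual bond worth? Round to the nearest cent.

$668.55

Level perpetuity: PV = C / r = $73.54 / 0.11 = $668.55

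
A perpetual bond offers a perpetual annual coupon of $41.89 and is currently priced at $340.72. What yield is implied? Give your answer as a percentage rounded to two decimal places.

P = C/r ⇒ r = C/P = $41.89/$340.72 = 0.122946

12.29%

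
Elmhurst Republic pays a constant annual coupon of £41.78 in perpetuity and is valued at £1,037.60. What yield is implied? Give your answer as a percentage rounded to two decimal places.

4.03%

P = C/r ⇒ r = C/P = £41.78/£1,037.60 = 0.040266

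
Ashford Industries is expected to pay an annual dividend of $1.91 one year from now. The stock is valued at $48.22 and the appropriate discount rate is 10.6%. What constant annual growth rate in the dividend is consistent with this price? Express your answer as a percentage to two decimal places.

6.64%

P = D₁/(r−g) ⇒ g = r − D₁/P = 0.106 − $1.91/$48.22 = 0.066390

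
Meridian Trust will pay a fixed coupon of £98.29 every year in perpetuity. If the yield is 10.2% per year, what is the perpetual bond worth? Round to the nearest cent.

Level perpetuity: PV = C / r = £98.29 / 0.102 = £963.63

£963.63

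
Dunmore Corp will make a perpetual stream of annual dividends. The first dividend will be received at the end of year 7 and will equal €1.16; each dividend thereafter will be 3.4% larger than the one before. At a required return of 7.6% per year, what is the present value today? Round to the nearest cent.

€17.80

Value at end of year 6: C₁ / (r − g) = €1.16 / (0.076 − 0.034) = €27.6190
Discount to today: PV = €27.6190 / (1 + 0.076)^6 = €27.6190 / 1.551935 = €17.80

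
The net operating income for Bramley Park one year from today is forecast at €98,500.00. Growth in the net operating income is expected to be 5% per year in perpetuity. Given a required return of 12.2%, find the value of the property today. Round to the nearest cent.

Growing perpetuity: P = D₁ / (r − g) = €98,500.0000 / (0.122 − 0.05) = €1,368,055.56

€1368055.56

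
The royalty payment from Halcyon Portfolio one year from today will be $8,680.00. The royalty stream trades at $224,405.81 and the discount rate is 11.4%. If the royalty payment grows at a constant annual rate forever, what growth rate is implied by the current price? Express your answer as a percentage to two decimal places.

P = D₁/(r−g) ⇒ g = r − D₁/P = 0.114 − $8,680.00/$224,405.81 = 0.075320

7.53%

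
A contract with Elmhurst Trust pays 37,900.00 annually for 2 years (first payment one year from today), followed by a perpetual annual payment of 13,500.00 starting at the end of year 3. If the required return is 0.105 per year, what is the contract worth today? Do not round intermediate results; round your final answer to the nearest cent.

PV of 2-year annuity: 37,900.00 × [1 − (1+0.105)^−2] / 0.105 = 65338.13804
Perpetuity value at year 2: 13,500.00 / 0.105 = 128571.42857
PV of perpetuity: 128571.42857 / (1+0.105)^2 = 105297.94932
Total PV = 65338.13804 + 105297.94932 = 170636.08736

170636.09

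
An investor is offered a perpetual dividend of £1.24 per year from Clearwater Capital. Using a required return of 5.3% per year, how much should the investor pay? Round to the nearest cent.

£23.40

Level perpetuity: PV = C / r = £1.24 / 0.053 = £23.40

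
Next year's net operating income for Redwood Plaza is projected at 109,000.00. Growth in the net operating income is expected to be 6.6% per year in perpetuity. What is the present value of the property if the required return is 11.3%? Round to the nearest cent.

2319148.94

Growing perpetuity: P = D₁ / (r − g) = 109,000.0000 / (0.113 − 0.066) = 2,319,148.94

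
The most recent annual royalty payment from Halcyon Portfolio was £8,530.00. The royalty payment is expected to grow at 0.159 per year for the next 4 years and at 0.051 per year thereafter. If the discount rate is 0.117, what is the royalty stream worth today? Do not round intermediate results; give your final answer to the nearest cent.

£194895.22

D_1 = 9886.27000
D_2 = 11458.18693
D_3 = 13280.03865
D_4 = 15391.56480
Terminal value at year 4: TV = D_4×(1+g_2)/(r−g_2) = 16176.53460/0.066 = 245099.00912
P_0 = D_1/(1+r)^1 + D_2/(1+r)^2 + D_3/(1+r)^3 + D_4/(1+r)^4 + TV/(1+r)^4
    = 8850.73411 + 9183.52805 + 9528.83528 + 9887.12631 + 157444.99630 = 194895.22006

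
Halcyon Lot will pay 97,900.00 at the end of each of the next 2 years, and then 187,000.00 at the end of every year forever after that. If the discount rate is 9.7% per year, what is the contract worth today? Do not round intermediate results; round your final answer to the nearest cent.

1772573.87

PV of 2-year annuity: 97,900.00 × [1 − (1+0.097)^−2] / 0.097 = 170595.61629
Perpetuity value at year 2: 187,000.00 / 0.097 = 1927835.05155
PV of perpetuity: 1927835.05155 / (1+0.097)^2 = 1601978.25639
Total PV = 170595.61629 + 1601978.25639 = 1772573.87268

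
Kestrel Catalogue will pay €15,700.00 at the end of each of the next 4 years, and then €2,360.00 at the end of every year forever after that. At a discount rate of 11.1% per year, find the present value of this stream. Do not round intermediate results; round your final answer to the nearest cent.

€62559.68

PV of 4-year annuity: €15,700.00 × [1 − (1+0.111)^−4] / 0.111 = 48604.58254
Perpetuity value at year 4: €2,360.00 / 0.111 = 21261.26126
PV of perpetuity: 21261.26126 / (1+0.111)^4 = 13955.09471
Total PV = 48604.58254 + 13955.09471 = 62559.67725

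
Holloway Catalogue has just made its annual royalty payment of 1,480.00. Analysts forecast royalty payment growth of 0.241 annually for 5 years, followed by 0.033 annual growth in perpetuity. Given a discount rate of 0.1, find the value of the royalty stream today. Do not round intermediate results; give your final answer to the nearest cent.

D_1 = 1836.68000
D_2 = 2279.31988
D_3 = 2828.63597
D_4 = 3510.33724
D_5 = 4356.32851
Terminal value at year 5: TV = D_5×(1+g_2)/(r−g_2) = 4500.08736/0.067 = 67165.48292
P_0 = D_1/(1+r)^1 + D_2/(1+r)^2 + D_3/(1+r)^3 + D_4/(1+r)^4 + D_5/(1+r)^5 + TV/(1+r)^5
    = 1669.70909 + 1883.73544 + 2125.19607 + 2397.60757 + 2704.93727 + 41704.48052 = 52485.66596

52485.67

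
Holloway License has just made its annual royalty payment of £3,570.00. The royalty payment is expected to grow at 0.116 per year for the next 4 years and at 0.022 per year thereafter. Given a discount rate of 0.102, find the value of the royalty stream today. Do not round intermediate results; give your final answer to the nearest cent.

D_1 = 3984.12000
D_2 = 4446.27792
D_3 = 4962.04616
D_4 = 5537.64351
Terminal value at year 4: TV = D_4×(1+g_2)/(r−g_2) = 5659.47167/0.08 = 70743.39588
P_0 = D_1/(1+r)^1 + D_2/(1+r)^2 + D_3/(1+r)^3 + D_4/(1+r)^4 + TV/(1+r)^4
    = 3615.35390 + 3661.28399 + 3707.79758 + 3754.90208 + 47968.87412 = 62708.21167

£62708.21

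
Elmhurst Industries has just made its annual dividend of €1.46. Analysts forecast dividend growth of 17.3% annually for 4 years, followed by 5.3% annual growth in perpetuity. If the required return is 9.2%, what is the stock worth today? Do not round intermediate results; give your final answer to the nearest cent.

D_1 = 1.71258
D_2 = 2.00886
D_3 = 2.35639
D_4 = 2.76404
Terminal value at year 4: TV = D_4×(1+g_2)/(r−g_2) = 2.91054/0.039 = 74.62918
P_0 = D_1/(1+r)^1 + D_2/(1+r)^2 + D_3/(1+r)^3 + D_4/(1+r)^4 + TV/(1+r)^4
    = 1.56830 + 1.68463 + 1.80958 + 1.94381 + 52.48294 = 59.48926

€59.49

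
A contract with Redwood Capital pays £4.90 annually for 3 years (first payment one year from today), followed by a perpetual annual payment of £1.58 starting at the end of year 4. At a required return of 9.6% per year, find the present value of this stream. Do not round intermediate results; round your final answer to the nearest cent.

PV of 3-year annuity: £4.90 × [1 − (1+0.096)^−3] / 0.096 = 12.27190
Perpetuity value at year 3: £1.58 / 0.096 = 16.45833
PV of perpetuity: 16.45833 / (1+0.096)^3 = 12.50127
Total PV = 12.27190 + 12.50127 = 24.77317

£24.77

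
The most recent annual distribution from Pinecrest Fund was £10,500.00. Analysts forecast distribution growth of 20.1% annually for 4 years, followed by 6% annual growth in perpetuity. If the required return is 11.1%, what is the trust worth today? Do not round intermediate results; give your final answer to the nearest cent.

D_1 = 12610.50000
D_2 = 15145.21050
D_3 = 18189.39781
D_4 = 21845.46677
Terminal value at year 4: TV = D_4×(1+g_2)/(r−g_2) = 23156.19478/0.051 = 454043.03484
P_0 = D_1/(1+r)^1 + D_2/(1+r)^2 + D_3/(1+r)^3 + D_4/(1+r)^4 + TV/(1+r)^4
    = 11350.58506 + 12270.07440 + 13264.04982 + 14338.54531 + 298016.82401 = 349240.07859

£349240.08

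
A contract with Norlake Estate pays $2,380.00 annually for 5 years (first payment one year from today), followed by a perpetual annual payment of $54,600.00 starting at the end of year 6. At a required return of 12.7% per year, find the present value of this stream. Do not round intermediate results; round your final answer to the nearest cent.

PV of 5-year annuity: $2,380.00 × [1 − (1+0.127)^−5] / 0.127 = 8432.65007
Perpetuity value at year 5: $54,600.00 / 0.127 = 429921.25984
PV of perpetuity: 429921.25984 / (1+0.127)^5 = 236466.34657
Total PV = 8432.65007 + 236466.34657 = 244898.99663

$244899.00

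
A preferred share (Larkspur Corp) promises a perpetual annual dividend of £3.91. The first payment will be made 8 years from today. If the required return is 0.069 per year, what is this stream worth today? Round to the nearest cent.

£35.52

Value at end of year 7: C / r = £3.91 / 0.069 = £56.6667
Discount to today: PV = £56.6667 / (1 + 0.069)^7 = £56.6667 / 1.595306 = £35.52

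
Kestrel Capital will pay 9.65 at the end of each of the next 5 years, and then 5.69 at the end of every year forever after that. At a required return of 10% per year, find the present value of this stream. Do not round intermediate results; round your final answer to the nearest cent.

PV of 5-year annuity: 9.65 × [1 − (1+0.1)^−5] / 0.1 = 36.58109
Perpetuity value at year 5: 5.69 / 0.1 = 56.90000
PV of perpetuity: 56.90000 / (1+0.1)^5 = 35.33042
Total PV = 36.58109 + 35.33042 = 71.91152

71.91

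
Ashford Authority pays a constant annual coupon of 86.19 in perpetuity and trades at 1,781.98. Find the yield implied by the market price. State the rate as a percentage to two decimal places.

P = C/r ⇒ r = C/P = 86.19/1,781.98 = 0.048368

4.84%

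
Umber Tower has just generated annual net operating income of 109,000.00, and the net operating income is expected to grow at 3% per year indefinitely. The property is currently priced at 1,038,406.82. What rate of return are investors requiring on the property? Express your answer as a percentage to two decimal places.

D₁ = 109,000.00 × 1.03 = 112,270.0000
P = D₁/(r − g) ⇒ r = D₁/P + g = 112,270.0000/1,038,406.82 + 0.03 = 0.108118 + 0.03 = 0.138118

13.81%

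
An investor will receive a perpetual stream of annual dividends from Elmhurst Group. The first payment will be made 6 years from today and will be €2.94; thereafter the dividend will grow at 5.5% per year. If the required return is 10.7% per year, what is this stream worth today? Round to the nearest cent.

€34.01

Value at end of year 5: C₁ / (r − g) = €2.94 / (0.107 − 0.055) = €56.5385
Discount to today: PV = €56.5385 / (1 + 0.107)^5 = €56.5385 / 1.662410 = €34.01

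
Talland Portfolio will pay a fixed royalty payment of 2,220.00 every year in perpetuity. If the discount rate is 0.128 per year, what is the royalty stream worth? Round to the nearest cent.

17343.75

Level perpetuity: PV = C / r = 2,220.00 / 0.128 = 17,343.75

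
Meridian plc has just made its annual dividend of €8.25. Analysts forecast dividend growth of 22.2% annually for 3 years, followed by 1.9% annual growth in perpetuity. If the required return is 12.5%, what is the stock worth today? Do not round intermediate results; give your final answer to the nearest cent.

D_1 = 10.08150
D_2 = 12.31959
D_3 = 15.05454
Terminal value at year 3: TV = D_3×(1+g_2)/(r−g_2) = 15.34058/0.106 = 144.72244
P_0 = D_1/(1+r)^1 + D_2/(1+r)^2 + D_3/(1+r)^3 + TV/(1+r)^3
    = 8.96133 + 9.73400 + 10.57329 + 101.64320 = 130.91182

€130.91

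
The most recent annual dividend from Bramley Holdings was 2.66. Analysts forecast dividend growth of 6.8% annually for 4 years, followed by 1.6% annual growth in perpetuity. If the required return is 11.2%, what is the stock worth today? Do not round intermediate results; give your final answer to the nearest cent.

D_1 = 2.84088
D_2 = 3.03406
D_3 = 3.24038
D_4 = 3.46072
Terminal value at year 4: TV = D_4×(1+g_2)/(r−g_2) = 3.51609/0.096 = 36.62597
P_0 = D_1/(1+r)^1 + D_2/(1+r)^2 + D_3/(1+r)^3 + D_4/(1+r)^4 + TV/(1+r)^4
    = 2.55475 + 2.45366 + 2.35657 + 2.26333 + 23.95355 = 33.58187

33.58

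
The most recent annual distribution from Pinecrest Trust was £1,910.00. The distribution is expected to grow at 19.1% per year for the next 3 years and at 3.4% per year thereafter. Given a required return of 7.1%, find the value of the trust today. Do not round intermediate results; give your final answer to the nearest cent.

£80516.52

D_1 = 2274.81000
D_2 = 2709.29871
D_3 = 3226.77476
Terminal value at year 3: TV = D_3×(1+g_2)/(r−g_2) = 3336.48511/0.037 = 90175.27312
P_0 = D_1/(1+r)^1 + D_2/(1+r)^2 + D_3/(1+r)^3 + TV/(1+r)^3
    = 2124.00560 + 2361.98942 + 2626.63810 + 73403.88631 = 80516.51943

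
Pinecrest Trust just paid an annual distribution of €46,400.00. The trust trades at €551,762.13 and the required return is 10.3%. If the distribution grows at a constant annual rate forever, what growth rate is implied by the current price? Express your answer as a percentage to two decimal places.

1.74%

P = D₀(1+g)/(r−g) ⇒ P(r−g) = D₀(1+g) ⇒ g(P+D₀) = P·r − D₀
g = (P·r − D₀)/(P + D₀) = (€551,762.13×0.103 − €46,400.00) / (€551,762.13 + €46,400.00) = 0.017439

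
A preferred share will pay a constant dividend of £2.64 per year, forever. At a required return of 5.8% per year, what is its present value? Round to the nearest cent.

Level perpetuity: PV = C / r = £2.64 / 0.058 = £45.52

£45.52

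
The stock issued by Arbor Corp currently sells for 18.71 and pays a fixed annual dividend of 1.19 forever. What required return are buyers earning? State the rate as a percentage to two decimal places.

P = C/r ⇒ r = C/P = 1.19/18.71 = 0.063602

6.36%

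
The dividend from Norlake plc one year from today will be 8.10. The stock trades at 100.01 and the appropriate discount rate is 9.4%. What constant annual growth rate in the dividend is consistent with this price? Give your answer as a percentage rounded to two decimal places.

P = D₁/(r−g) ⇒ g = r − D₁/P = 0.094 − 8.10/100.01 = 0.013008

1.30%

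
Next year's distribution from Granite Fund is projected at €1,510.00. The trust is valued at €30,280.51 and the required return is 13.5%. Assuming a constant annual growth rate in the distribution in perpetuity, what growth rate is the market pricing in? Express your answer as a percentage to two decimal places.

P = D₁/(r−g) ⇒ g = r − D₁/P = 0.135 − €1,510.00/€30,280.51 = 0.085133

8.51%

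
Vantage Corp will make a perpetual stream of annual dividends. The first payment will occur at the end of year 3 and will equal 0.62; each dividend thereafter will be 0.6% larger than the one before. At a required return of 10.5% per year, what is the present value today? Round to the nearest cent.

Value at end of year 2: C₁ / (r − g) = 0.62 / (0.105 − 0.006) = 6.2626
Discount to today: PV = 6.2626 / (1 + 0.105)^2 = 6.2626 / 1.221025 = 5.13

5.13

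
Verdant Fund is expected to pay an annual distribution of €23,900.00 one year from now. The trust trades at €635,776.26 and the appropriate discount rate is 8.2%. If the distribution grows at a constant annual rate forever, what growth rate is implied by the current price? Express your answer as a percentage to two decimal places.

4.44%

P = D₁/(r−g) ⇒ g = r − D₁/P = 0.082 − €23,900.00/€635,776.26 = 0.044408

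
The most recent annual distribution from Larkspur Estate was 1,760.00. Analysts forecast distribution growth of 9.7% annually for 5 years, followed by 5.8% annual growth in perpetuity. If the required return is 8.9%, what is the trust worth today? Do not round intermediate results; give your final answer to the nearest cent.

D_1 = 1930.72000
D_2 = 2117.99984
D_3 = 2323.44582
D_4 = 2548.82007
D_5 = 2796.05562
Terminal value at year 5: TV = D_5×(1+g_2)/(r−g_2) = 2958.22684/0.031 = 95426.67232
P_0 = D_1/(1+r)^1 + D_2/(1+r)^2 + D_3/(1+r)^3 + D_4/(1+r)^4 + D_5/(1+r)^5 + TV/(1+r)^5
    = 1772.92929 + 1785.95357 + 1799.07352 + 1812.28985 + 1825.60328 + 62306.07317 = 71301.92268

71301.92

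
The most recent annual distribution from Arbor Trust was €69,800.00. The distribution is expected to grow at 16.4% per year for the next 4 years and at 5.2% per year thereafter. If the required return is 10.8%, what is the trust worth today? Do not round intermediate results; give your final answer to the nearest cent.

€1913420.86

D_1 = 81247.20000
D_2 = 94571.74080
D_3 = 110081.50629
D_4 = 128134.87332
Terminal value at year 4: TV = D_4×(1+g_2)/(r−g_2) = 134797.88674/0.056 = 2407105.12028
P_0 = D_1/(1+r)^1 + D_2/(1+r)^2 + D_3/(1+r)^3 + D_4/(1+r)^4 + TV/(1+r)^4
    = 73327.79783 + 77033.89592 + 80927.30582 + 85017.49456 + 1597114.36215 = 1913420.85629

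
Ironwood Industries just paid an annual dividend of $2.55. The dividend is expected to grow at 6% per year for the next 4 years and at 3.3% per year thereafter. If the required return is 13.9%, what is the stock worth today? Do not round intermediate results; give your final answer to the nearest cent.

D_1 = 2.70300
D_2 = 2.86518
D_3 = 3.03709
D_4 = 3.21932
Terminal value at year 4: TV = D_4×(1+g_2)/(r−g_2) = 3.32555/0.106 = 31.37315
P_0 = D_1/(1+r)^1 + D_2/(1+r)^2 + D_3/(1+r)^3 + D_4/(1+r)^4 + TV/(1+r)^4
    = 2.37313 + 2.20854 + 2.05535 + 1.91280 + 18.64074 = 27.19056

$27.19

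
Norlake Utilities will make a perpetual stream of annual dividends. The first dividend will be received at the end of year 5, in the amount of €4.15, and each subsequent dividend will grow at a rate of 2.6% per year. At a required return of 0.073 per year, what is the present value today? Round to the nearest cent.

Value at end of year 4: C₁ / (r − g) = €4.15 / (0.073 − 0.026) = €88.2979
Discount to today: PV = €88.2979 / (1 + 0.073)^4 = €88.2979 / 1.325558 = €66.61

€66.61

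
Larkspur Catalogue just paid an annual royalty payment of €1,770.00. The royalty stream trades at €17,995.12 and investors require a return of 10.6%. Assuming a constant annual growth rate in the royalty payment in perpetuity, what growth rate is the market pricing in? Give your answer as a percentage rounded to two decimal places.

0.70%

P = D₀(1+g)/(r−g) ⇒ P(r−g) = D₀(1+g) ⇒ g(P+D₀) = P·r − D₀
g = (P·r − D₀)/(P + D₀) = (€17,995.12×0.106 − €1,770.00) / (€17,995.12 + €1,770.00) = 0.006956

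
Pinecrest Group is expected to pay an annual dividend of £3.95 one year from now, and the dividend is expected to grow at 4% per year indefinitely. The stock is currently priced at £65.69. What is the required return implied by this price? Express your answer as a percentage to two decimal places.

10.01%

P = D₁/(r − g) ⇒ r = D₁/P + g = £3.9500/£65.69 + 0.04 = 0.060131 + 0.04 = 0.100131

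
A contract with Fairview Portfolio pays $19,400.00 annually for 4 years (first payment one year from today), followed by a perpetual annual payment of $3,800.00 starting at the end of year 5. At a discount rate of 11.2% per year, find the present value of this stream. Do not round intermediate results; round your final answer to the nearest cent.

$82120.78

PV of 4-year annuity: $19,400.00 × [1 − (1+0.112)^−4] / 0.112 = 59931.33354
Perpetuity value at year 4: $3,800.00 / 0.112 = 33928.57143
PV of perpetuity: 33928.57143 / (1+0.112)^4 = 22189.44424
Total PV = 59931.33354 + 22189.44424 = 82120.77778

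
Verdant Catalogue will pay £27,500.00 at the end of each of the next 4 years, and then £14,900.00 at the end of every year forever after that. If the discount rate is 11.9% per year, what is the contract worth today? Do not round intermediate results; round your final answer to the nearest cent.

£163561.43

PV of 4-year annuity: £27,500.00 × [1 − (1+0.119)^−4] / 0.119 = 83703.33039
Perpetuity value at year 4: £14,900.00 / 0.119 = 125210.08403
PV of perpetuity: 125210.08403 / (1+0.119)^4 = 79858.09775
Total PV = 83703.33039 + 79858.09775 = 163561.42814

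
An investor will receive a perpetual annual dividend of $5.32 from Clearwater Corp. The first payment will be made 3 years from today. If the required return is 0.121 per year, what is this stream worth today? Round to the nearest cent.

$34.99

Value at end of year 2: C / r = $5.32 / 0.121 = $43.9669
Discount to today: PV = $43.9669 / (1 + 0.121)^2 = $43.9669 / 1.256641 = $34.99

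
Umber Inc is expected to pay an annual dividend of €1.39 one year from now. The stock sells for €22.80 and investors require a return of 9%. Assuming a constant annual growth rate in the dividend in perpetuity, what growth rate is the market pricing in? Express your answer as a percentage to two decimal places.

P = D₁/(r−g) ⇒ g = r − D₁/P = 0.09 − €1.39/€22.80 = 0.029035

2.90%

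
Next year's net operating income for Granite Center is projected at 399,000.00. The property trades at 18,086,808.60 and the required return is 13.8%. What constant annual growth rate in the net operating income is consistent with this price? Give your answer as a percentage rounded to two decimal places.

11.59%

P = D₁/(r−g) ⇒ g = r − D₁/P = 0.138 − 399,000.00/18,086,808.60 = 0.115940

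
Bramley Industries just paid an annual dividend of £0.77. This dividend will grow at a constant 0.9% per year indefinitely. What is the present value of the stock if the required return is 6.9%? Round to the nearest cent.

D₁ = D₀ × (1 + g) = £0.77 × 1.009 = £0.7769
Growing perpetuity: P = D₁ / (r − g) = £0.7769 / (0.069 − 0.009) = £12.95

£12.95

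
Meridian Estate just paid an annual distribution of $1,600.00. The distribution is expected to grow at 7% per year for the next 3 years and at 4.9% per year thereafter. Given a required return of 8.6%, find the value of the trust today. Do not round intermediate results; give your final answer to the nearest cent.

$48046.55

D_1 = 1712.00000
D_2 = 1831.84000
D_3 = 1960.06880
Terminal value at year 3: TV = D_3×(1+g_2)/(r−g_2) = 2056.11217/0.037 = 55570.59922
P_0 = D_1/(1+r)^1 + D_2/(1+r)^2 + D_3/(1+r)^3 + TV/(1+r)^3
    = 1576.42726 + 1553.20181 + 1530.31854 + 43386.59862 = 48046.54623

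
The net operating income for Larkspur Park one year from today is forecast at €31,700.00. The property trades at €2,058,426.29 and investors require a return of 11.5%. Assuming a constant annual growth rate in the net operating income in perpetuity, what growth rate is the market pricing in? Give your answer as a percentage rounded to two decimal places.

P = D₁/(r−g) ⇒ g = r − D₁/P = 0.115 − €31,700.00/€2,058,426.29 = 0.099600

9.96%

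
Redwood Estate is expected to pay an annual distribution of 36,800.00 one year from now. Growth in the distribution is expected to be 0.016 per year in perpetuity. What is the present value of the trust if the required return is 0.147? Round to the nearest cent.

280916.03

Growing perpetuity: P = D₁ / (r − g) = 36,800.0000 / (0.147 − 0.016) = 280,916.03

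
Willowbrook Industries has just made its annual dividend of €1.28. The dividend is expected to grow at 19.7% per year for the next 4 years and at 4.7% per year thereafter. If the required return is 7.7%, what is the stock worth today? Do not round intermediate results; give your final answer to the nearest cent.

D_1 = 1.53216
D_2 = 1.83400
D_3 = 2.19529
D_4 = 2.62777
Terminal value at year 4: TV = D_4×(1+g_2)/(r−g_2) = 2.75127/0.03 = 91.70901
P_0 = D_1/(1+r)^1 + D_2/(1+r)^2 + D_3/(1+r)^3 + D_4/(1+r)^4 + TV/(1+r)^4
    = 1.42262 + 1.58113 + 1.75730 + 1.95310 + 68.16308 = 74.87722

€74.88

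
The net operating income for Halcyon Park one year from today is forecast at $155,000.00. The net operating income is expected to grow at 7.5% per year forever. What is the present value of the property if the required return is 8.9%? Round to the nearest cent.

$11071428.57

Growing perpetuity: P = D₁ / (r − g) = $155,000.0000 / (0.089 − 0.075) = $11,071,428.57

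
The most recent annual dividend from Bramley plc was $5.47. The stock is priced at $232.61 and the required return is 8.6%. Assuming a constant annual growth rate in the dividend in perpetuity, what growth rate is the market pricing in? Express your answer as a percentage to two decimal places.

P = D₀(1+g)/(r−g) ⇒ P(r−g) = D₀(1+g) ⇒ g(P+D₀) = P·r − D₀
g = (P·r − D₀)/(P + D₀) = ($232.61×0.086 − $5.47) / ($232.61 + $5.47) = 0.061049

6.10%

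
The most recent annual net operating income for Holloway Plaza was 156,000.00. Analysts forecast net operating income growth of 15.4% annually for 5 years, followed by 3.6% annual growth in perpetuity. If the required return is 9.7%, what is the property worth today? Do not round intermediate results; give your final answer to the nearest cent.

4323455.86

D_1 = 180024.00000
D_2 = 207747.69600
D_3 = 239740.84118
D_4 = 276660.93073
D_5 = 319266.71406
Terminal value at year 5: TV = D_5×(1+g_2)/(r−g_2) = 330760.31576/0.061 = 5422300.25843
P_0 = D_1/(1+r)^1 + D_2/(1+r)^2 + D_3/(1+r)^3 + D_4/(1+r)^4 + D_5/(1+r)^5 + TV/(1+r)^5
    = 164105.74294 + 172632.65939 + 181602.63348 + 191038.68645 + 200965.03571 + 3413111.09821 = 4323455.85618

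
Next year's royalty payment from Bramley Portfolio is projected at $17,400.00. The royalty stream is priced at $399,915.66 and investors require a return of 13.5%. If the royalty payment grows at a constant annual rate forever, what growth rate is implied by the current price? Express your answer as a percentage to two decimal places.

9.15%

P = D₁/(r−g) ⇒ g = r − D₁/P = 0.135 − $17,400.00/$399,915.66 = 0.091491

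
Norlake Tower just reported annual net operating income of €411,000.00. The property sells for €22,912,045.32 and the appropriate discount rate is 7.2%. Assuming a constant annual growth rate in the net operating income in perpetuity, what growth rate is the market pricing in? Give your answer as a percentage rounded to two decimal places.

5.31%

P = D₀(1+g)/(r−g) ⇒ P(r−g) = D₀(1+g) ⇒ g(P+D₀) = P·r − D₀
g = (P·r − D₀)/(P + D₀) = (€22,912,045.32×0.072 − €411,000.00) / (€22,912,045.32 + €411,000.00) = 0.053109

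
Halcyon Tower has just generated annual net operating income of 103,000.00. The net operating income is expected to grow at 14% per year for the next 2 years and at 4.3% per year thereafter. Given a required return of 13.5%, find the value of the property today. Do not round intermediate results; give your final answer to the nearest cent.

D_1 = 117420.00000
D_2 = 133858.80000
Terminal value at year 2: TV = D_2×(1+g_2)/(r−g_2) = 139614.72840/0.092 = 1517551.39565
P_0 = D_1/(1+r)^1 + D_2/(1+r)^2 + TV/(1+r)^2
    = 103453.74449 + 103909.48786 + 1178017.34608 = 1385380.57843

1385380.58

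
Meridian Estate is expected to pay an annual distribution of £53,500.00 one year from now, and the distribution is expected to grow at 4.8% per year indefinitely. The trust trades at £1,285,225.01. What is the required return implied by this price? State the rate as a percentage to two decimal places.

8.96%

P = D₁/(r − g) ⇒ r = D₁/P + g = £53,500.0000/£1,285,225.01 + 0.048 = 0.041627 + 0.048 = 0.089627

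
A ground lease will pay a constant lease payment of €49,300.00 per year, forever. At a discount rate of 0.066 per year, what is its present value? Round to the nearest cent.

€746969.70

Level perpetuity: PV = C / r = €49,300.00 / 0.066 = €746,969.70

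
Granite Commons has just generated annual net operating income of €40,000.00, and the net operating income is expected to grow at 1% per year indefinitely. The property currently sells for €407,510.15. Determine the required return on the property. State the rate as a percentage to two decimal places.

10.91%

D₁ = €40,000.00 × 1.01 = €40,400.0000
P = D₁/(r − g) ⇒ r = D₁/P + g = €40,400.0000/€407,510.15 + 0.01 = 0.099139 + 0.01 = 0.109139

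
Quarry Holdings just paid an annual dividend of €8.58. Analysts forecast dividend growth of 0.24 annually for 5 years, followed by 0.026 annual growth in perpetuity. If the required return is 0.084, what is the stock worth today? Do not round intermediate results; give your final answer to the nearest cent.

D_1 = 10.63920
D_2 = 13.19261
D_3 = 16.35883
D_4 = 20.28495
D_5 = 25.15334
Terminal value at year 5: TV = D_5×(1+g_2)/(r−g_2) = 25.80733/0.058 = 444.95396
P_0 = D_1/(1+r)^1 + D_2/(1+r)^2 + D_3/(1+r)^3 + D_4/(1+r)^4 + D_5/(1+r)^5 + TV/(1+r)^5
    = 9.81476 + 11.22722 + 12.84294 + 14.69119 + 16.80542 + 297.28204 = 362.66356

€362.66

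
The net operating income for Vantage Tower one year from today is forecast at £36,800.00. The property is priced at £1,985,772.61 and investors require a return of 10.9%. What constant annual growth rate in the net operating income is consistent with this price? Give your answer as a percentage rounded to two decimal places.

P = D₁/(r−g) ⇒ g = r − D₁/P = 0.109 − £36,800.00/£1,985,772.61 = 0.090468

9.05%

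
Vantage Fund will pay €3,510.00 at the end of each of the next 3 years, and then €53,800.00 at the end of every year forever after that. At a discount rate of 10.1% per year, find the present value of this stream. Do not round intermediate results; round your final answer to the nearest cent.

€407829.33

PV of 3-year annuity: €3,510.00 × [1 − (1+0.101)^−3] / 0.101 = 8713.50618
Perpetuity value at year 3: €53,800.00 / 0.101 = 532673.26733
PV of perpetuity: 532673.26733 / (1+0.101)^3 = 399115.82225
Total PV = 8713.50618 + 399115.82225 = 407829.32842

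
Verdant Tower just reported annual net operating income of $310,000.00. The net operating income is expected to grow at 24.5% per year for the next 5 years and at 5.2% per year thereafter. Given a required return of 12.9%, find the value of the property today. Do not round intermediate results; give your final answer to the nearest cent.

$9005065.23

D_1 = 385950.00000
D_2 = 480507.75000
D_3 = 598232.14875
D_4 = 744799.02519
D_5 = 927274.78637
Terminal value at year 5: TV = D_5×(1+g_2)/(r−g_2) = 975493.07526/0.077 = 12668741.23711
P_0 = D_1/(1+r)^1 + D_2/(1+r)^2 + D_3/(1+r)^3 + D_4/(1+r)^4 + D_5/(1+r)^5 + TV/(1+r)^5
    = 341851.19575 + 376974.96785 + 415707.55977 + 458419.76254 + 505520.46445 + 6906591.28056 = 9005065.23092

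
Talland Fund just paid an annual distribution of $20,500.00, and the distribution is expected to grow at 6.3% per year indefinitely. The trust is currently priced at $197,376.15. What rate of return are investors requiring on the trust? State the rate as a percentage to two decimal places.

17.34%

D₁ = $20,500.00 × 1.063 = $21,791.5000
P = D₁/(r − g) ⇒ r = D₁/P + g = $21,791.5000/$197,376.15 + 0.063 = 0.110406 + 0.063 = 0.173406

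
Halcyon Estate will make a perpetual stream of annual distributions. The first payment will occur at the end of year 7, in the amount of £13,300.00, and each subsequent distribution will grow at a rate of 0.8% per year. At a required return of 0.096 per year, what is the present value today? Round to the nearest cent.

Value at end of year 6: C₁ / (r − g) = £13,300.00 / (0.096 − 0.008) = £151,136.3636
Discount to today: PV = £151,136.3636 / (1 + 0.096)^6 = £151,136.3636 / 1.733258 = £87,197.82

£87197.82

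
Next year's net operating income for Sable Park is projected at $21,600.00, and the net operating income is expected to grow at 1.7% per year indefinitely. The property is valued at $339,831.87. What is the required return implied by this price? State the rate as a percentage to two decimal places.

8.06%

P = D₁/(r − g) ⇒ r = D₁/P + g = $21,600.0000/$339,831.87 + 0.017 = 0.063561 + 0.017 = 0.080561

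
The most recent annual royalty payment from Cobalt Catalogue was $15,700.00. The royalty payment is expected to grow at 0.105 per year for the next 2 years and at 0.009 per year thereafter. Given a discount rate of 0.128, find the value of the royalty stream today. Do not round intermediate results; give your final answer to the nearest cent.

D_1 = 17348.50000
D_2 = 19170.09250
Terminal value at year 2: TV = D_2×(1+g_2)/(r−g_2) = 19342.62333/0.119 = 162543.05321
P_0 = D_1/(1+r)^1 + D_2/(1+r)^2 + TV/(1+r)^2
    = 15379.87589 + 15066.27913 + 127746.85411 = 158193.00912

$158193.01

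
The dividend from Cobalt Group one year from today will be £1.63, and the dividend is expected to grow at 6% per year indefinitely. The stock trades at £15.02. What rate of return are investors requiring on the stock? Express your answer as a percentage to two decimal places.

16.85%

P = D₁/(r − g) ⇒ r = D₁/P + g = £1.6300/£15.02 + 0.06 = 0.108522 + 0.06 = 0.168522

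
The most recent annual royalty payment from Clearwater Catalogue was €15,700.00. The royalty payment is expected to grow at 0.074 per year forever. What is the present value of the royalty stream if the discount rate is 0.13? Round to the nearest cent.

D₁ = D₀ × (1 + g) = €15,700.00 × 1.074 = €16,861.8000
Growing perpetuity: P = D₁ / (r − g) = €16,861.8000 / (0.13 − 0.074) = €301,103.57

€301103.57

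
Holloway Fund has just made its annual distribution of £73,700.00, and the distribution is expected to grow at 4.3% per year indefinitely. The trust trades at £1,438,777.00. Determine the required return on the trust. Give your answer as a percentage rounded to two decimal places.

9.64%

D₁ = £73,700.00 × 1.043 = £76,869.1000
P = D₁/(r − g) ⇒ r = D₁/P + g = £76,869.1000/£1,438,777.00 + 0.043 = 0.053427 + 0.043 = 0.096427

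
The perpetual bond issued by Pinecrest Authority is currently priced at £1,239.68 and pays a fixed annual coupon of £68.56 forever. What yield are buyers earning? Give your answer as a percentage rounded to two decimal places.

5.53%

P = C/r ⇒ r = C/P = £68.56/£1,239.68 = 0.055305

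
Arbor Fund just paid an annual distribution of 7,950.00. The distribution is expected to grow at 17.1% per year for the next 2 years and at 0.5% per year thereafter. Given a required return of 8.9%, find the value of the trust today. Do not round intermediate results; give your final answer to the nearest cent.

127720.49

D_1 = 9309.45000
D_2 = 10901.36595
Terminal value at year 2: TV = D_2×(1+g_2)/(r−g_2) = 10955.87278/0.084 = 130427.05690
P_0 = D_1/(1+r)^1 + D_2/(1+r)^2 + TV/(1+r)^2
    = 8548.62259 + 9192.32053 + 109979.54915 = 127720.49226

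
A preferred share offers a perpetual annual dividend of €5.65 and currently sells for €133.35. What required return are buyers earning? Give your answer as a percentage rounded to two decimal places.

P = C/r ⇒ r = C/P = €5.65/€133.35 = 0.042370

4.24%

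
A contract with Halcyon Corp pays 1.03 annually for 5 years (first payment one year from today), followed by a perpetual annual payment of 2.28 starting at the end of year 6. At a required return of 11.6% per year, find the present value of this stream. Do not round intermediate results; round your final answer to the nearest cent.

PV of 5-year annuity: 1.03 × [1 − (1+0.116)^−5] / 0.116 = 3.75001
Perpetuity value at year 5: 2.28 / 0.116 = 19.65517
PV of perpetuity: 19.65517 / (1+0.116)^5 = 11.35418
Total PV = 3.75001 + 11.35418 = 15.10419

15.10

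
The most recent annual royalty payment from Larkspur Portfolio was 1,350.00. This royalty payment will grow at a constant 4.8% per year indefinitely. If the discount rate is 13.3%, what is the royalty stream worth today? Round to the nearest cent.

16644.71

D₁ = D₀ × (1 + g) = 1,350.00 × 1.048 = 1,414.8000
Growing perpetuity: P = D₁ / (r − g) = 1,414.8000 / (0.133 − 0.048) = 16,644.71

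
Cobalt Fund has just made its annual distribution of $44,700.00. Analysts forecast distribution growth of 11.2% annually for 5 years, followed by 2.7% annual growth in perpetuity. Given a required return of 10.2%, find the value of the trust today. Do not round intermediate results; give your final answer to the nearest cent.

$870031.00

D_1 = 49706.40000
D_2 = 55273.51680
D_3 = 61464.15068
D_4 = 68348.13556
D_5 = 76003.12674
Terminal value at year 5: TV = D_5×(1+g_2)/(r−g_2) = 78055.21116/0.075 = 1040736.14883
P_0 = D_1/(1+r)^1 + D_2/(1+r)^2 + D_3/(1+r)^3 + D_4/(1+r)^4 + D_5/(1+r)^5 + TV/(1+r)^5
    = 45105.62613 + 45514.93309 + 45927.95426 + 46344.72335 + 46765.27438 + 640372.49053 = 870031.00174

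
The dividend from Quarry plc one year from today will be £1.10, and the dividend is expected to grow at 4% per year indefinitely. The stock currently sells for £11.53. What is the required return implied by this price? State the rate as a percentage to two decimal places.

13.54%

P = D₁/(r − g) ⇒ r = D₁/P + g = £1.1000/£11.53 + 0.04 = 0.095403 + 0.04 = 0.135403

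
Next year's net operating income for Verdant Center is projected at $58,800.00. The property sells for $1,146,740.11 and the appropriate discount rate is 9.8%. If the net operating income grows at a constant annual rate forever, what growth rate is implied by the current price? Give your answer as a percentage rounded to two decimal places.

4.67%

P = D₁/(r−g) ⇒ g = r − D₁/P = 0.098 − $58,800.00/$1,146,740.11 = 0.046724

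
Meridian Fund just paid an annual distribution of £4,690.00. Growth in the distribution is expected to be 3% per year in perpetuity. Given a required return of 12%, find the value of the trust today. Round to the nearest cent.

£53674.44

D₁ = D₀ × (1 + g) = £4,690.00 × 1.03 = £4,830.7000
Growing perpetuity: P = D₁ / (r − g) = £4,830.7000 / (0.12 − 0.03) = £53,674.44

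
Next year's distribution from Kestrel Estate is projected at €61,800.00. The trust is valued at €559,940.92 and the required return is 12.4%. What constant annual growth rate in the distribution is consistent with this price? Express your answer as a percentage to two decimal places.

1.36%

P = D₁/(r−g) ⇒ g = r − D₁/P = 0.124 − €61,800.00/€559,940.92 = 0.013631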